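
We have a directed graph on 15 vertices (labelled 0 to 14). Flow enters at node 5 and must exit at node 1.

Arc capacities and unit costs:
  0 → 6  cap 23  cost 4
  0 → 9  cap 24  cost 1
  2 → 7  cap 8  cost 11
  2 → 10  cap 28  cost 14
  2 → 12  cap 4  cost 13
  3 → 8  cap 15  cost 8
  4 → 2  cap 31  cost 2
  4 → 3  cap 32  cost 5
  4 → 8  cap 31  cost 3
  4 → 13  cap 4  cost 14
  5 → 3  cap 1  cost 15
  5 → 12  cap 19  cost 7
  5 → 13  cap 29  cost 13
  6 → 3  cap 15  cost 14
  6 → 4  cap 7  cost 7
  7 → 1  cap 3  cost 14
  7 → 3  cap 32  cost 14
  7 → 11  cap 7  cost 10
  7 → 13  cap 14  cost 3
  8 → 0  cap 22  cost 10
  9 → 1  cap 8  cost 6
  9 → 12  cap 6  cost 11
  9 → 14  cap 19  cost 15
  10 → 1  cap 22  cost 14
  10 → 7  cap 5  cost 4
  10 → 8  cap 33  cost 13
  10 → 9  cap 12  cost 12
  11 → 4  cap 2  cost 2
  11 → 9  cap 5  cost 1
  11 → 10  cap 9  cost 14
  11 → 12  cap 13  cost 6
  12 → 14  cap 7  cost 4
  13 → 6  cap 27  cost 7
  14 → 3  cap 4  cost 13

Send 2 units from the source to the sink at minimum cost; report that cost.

shortest-cost path #1: 5→3→8→0→9→1 push 1 @ unit cost 40 (adds 40)
shortest-cost path #2: 5→13→6→4→8→0→9→1 push 1 @ unit cost 47 (adds 47)
total cost = 87

Minimum cost for 2 units: 87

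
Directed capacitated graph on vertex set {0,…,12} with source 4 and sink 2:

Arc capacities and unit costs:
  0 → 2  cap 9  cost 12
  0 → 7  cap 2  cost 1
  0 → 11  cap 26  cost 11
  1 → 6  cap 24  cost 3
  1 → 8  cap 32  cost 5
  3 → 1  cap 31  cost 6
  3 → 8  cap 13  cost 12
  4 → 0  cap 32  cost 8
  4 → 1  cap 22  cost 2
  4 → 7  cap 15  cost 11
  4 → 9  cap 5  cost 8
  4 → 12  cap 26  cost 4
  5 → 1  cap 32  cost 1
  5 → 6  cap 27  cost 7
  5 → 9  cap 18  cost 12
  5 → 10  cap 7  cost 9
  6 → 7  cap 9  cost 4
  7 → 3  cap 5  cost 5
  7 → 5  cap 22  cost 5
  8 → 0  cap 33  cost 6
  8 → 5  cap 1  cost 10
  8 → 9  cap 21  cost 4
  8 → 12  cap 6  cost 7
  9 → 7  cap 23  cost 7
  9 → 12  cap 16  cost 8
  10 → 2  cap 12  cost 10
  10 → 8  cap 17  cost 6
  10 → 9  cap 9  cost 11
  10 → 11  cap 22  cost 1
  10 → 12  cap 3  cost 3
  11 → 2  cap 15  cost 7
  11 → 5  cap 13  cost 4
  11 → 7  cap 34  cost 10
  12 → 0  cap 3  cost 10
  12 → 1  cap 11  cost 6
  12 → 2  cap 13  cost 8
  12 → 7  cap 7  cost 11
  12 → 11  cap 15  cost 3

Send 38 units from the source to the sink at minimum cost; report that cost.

Minimum cost for 38 units: 599

shortest-cost path #1: 4→12→2 push 13 @ unit cost 12 (adds 156)
shortest-cost path #2: 4→12→11→2 push 13 @ unit cost 14 (adds 182)
shortest-cost path #3: 4→0→2 push 9 @ unit cost 20 (adds 180)
shortest-cost path #4: 4→1→8→12→11→2 push 2 @ unit cost 24 (adds 48)
shortest-cost path #5: 4→0→7→5→10→2 push 1 @ unit cost 33 (adds 33)
total cost = 599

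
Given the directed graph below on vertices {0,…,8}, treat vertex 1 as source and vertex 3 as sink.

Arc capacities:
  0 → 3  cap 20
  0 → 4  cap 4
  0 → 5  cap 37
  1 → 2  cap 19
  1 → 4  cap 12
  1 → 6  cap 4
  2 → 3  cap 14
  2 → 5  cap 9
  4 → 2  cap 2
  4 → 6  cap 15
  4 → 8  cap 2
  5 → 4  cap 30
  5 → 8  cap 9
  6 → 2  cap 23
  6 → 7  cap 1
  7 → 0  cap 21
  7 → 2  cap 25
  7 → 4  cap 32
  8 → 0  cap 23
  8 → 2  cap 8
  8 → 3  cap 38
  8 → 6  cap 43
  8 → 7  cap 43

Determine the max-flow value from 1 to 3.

augment #1: 1→2→3 bottleneck 14, total now 14
augment #2: 1→4→8→3 bottleneck 2, total now 16
augment #3: 1→2→5→8→3 bottleneck 5, total now 21
augment #4: 1→6→7→0→3 bottleneck 1, total now 22
augment #5: 1→4→2→5→8→3 bottleneck 2, total now 24
augment #6: 1→6→2→5→8→3 bottleneck 2, total now 26

Maximum flow value: 26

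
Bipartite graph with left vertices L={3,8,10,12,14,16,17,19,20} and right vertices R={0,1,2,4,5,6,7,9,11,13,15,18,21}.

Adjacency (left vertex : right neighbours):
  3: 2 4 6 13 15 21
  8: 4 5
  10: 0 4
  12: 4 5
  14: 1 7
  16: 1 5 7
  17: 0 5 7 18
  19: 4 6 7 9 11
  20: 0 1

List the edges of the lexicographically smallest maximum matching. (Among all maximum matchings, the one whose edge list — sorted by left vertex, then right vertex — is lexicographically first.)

Lex-smallest maximum matching: {(3,2), (8,4), (10,0), (12,5), (14,1), (16,7), (17,18), (19,6)}

|M| = 8 (so the lex-smallest maximum matching has 8 edges)
process left vertices in ascending order; for each, take the smallest-labelled available neighbour that still permits 8 edges overall, or leave it unmatched if none does
lex-smallest matching: {3-2, 8-4, 10-0, 12-5, 14-1, 16-7, 17-18, 19-6}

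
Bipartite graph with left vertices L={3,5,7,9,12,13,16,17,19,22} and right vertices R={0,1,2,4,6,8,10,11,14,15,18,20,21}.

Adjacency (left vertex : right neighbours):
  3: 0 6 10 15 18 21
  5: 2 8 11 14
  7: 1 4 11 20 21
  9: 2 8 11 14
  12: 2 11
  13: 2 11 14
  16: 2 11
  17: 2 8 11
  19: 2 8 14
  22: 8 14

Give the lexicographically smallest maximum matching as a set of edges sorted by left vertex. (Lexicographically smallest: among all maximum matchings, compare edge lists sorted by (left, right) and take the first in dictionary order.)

|M| = 6 (so the lex-smallest maximum matching has 6 edges)
process left vertices in ascending order; for each, take the smallest-labelled available neighbour that still permits 6 edges overall, or leave it unmatched if none does
lex-smallest matching: {3-0, 5-2, 7-1, 9-8, 12-11, 13-14}

Lex-smallest maximum matching: {(3,0), (5,2), (7,1), (9,8), (12,11), (13,14)}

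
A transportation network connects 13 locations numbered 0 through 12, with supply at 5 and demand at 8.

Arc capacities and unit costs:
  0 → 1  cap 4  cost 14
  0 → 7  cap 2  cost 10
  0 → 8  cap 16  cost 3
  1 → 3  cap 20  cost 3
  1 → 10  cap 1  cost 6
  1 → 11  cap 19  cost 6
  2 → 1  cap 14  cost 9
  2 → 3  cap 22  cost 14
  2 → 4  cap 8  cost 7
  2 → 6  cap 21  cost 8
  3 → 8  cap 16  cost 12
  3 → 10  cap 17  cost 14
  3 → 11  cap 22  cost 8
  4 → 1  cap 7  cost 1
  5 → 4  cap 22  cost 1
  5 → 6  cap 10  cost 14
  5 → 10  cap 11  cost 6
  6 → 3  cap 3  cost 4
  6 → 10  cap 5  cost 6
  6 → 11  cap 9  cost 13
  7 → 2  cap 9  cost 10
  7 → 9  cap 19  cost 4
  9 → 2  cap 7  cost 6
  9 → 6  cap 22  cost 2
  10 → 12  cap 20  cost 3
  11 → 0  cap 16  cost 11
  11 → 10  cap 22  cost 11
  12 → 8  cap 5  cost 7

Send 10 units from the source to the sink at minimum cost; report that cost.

Minimum cost for 10 units: 165

shortest-cost path #1: 5→10→12→8 push 5 @ unit cost 16 (adds 80)
shortest-cost path #2: 5→4→1→3→8 push 5 @ unit cost 17 (adds 85)
total cost = 165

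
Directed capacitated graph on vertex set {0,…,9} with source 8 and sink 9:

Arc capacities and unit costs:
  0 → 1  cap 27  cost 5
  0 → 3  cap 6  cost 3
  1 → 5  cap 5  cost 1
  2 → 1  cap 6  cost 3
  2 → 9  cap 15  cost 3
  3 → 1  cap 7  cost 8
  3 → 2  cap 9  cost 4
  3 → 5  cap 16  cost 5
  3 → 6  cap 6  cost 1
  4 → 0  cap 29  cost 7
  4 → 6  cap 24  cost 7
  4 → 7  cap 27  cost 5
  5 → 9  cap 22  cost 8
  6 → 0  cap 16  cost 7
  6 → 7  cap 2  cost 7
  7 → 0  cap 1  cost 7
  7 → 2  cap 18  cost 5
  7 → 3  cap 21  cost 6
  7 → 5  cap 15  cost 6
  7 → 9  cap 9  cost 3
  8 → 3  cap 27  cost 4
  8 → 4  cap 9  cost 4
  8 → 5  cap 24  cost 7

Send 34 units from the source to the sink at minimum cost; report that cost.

Minimum cost for 34 units: 447

shortest-cost path #1: 8→3→2→9 push 9 @ unit cost 11 (adds 99)
shortest-cost path #2: 8→4→7→9 push 9 @ unit cost 12 (adds 108)
shortest-cost path #3: 8→5→9 push 16 @ unit cost 15 (adds 240)
total cost = 447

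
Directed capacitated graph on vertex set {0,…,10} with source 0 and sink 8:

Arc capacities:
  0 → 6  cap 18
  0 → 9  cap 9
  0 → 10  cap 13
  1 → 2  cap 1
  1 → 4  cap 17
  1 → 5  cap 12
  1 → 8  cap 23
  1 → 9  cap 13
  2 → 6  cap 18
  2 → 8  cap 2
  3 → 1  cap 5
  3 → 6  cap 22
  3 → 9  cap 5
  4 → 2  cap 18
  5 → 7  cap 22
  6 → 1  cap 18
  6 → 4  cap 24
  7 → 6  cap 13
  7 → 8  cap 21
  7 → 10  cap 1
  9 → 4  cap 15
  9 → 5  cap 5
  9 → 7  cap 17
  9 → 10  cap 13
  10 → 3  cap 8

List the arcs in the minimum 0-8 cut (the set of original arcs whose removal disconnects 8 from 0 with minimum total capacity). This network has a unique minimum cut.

Min-cut arcs: {(0,6), (0,9), (10,3)} (total capacity 35)

augment #1: 0→6→1→8 push 18
augment #2: 0→9→7→8 push 9
augment #3: 0→10→3→1→8 push 5
augment #4: 0→10→3→9→7→8 push 3
max flow = 35; residual-reachable set from 0 gives S-side
cut edges (S→T): {(0,6), (0,9), (10,3)} total cap 35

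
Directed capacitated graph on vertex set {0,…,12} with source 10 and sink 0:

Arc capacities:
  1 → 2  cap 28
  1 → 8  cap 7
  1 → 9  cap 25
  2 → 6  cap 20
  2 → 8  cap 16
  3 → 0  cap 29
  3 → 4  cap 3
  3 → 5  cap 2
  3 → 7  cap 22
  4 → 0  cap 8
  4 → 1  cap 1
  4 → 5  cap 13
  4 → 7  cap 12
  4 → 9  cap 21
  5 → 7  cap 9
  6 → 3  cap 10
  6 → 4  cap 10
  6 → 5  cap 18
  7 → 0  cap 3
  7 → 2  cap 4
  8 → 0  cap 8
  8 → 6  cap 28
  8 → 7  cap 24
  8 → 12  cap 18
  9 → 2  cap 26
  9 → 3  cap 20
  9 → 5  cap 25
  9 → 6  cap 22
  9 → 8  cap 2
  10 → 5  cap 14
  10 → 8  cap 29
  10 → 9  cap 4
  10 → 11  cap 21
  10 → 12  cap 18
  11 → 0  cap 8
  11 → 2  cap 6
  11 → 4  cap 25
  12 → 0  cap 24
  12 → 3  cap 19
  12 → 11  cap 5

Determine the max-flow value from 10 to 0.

augment #1: 10→8→0 bottleneck 8, total now 8
augment #2: 10→11→0 bottleneck 8, total now 16
augment #3: 10→12→0 bottleneck 18, total now 34
augment #4: 10→5→7→0 bottleneck 3, total now 37
augment #5: 10→8→12→0 bottleneck 6, total now 43
augment #6: 10→9→3→0 bottleneck 4, total now 47
augment #7: 10→11→4→0 bottleneck 8, total now 55
augment #8: 10→8→6→3→0 bottleneck 10, total now 65
augment #9: 10→8→12→3→0 bottleneck 5, total now 70
augment #10: 10→11→4→9→3→0 bottleneck 5, total now 75
augment #11: 10→5→7→2→8→12→3→0 bottleneck 4, total now 79

Maximum flow value: 79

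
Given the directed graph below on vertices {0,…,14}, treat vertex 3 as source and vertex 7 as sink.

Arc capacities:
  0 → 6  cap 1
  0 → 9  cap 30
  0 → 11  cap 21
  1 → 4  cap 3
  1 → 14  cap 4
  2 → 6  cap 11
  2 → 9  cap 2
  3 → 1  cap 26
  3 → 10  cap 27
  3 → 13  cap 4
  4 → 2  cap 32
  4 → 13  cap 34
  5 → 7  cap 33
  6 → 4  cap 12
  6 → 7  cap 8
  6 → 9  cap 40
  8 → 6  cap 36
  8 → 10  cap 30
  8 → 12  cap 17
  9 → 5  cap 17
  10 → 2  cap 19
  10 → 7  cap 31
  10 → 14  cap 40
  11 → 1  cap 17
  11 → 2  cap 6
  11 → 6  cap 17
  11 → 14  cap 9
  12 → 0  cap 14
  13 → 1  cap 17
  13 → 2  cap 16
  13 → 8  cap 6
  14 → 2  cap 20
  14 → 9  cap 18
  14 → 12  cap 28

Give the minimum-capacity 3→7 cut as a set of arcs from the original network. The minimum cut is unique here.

Min-cut arcs: {(1,4), (1,14), (3,10), (3,13)} (total capacity 38)

augment #1: 3→10→7 push 27
augment #2: 3→13→2→6→7 push 4
augment #3: 3→1→4→2→6→7 push 3
augment #4: 3→1→14→2→6→7 push 1
augment #5: 3→1→14→9→5→7 push 3
max flow = 38; residual-reachable set from 3 gives S-side
cut edges (S→T): {(1,4), (1,14), (3,10), (3,13)} total cap 38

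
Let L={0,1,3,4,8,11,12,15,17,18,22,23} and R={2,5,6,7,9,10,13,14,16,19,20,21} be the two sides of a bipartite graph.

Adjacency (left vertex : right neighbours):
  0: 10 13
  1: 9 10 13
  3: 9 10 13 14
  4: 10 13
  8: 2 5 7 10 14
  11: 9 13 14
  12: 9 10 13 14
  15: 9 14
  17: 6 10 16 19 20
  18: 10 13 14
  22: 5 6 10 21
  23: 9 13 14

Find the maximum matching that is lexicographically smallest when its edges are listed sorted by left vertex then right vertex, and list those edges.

|M| = 7 (so the lex-smallest maximum matching has 7 edges)
process left vertices in ascending order; for each, take the smallest-labelled available neighbour that still permits 7 edges overall, or leave it unmatched if none does
lex-smallest matching: {0-10, 1-9, 3-13, 8-2, 11-14, 17-6, 22-5}

Lex-smallest maximum matching: {(0,10), (1,9), (3,13), (8,2), (11,14), (17,6), (22,5)}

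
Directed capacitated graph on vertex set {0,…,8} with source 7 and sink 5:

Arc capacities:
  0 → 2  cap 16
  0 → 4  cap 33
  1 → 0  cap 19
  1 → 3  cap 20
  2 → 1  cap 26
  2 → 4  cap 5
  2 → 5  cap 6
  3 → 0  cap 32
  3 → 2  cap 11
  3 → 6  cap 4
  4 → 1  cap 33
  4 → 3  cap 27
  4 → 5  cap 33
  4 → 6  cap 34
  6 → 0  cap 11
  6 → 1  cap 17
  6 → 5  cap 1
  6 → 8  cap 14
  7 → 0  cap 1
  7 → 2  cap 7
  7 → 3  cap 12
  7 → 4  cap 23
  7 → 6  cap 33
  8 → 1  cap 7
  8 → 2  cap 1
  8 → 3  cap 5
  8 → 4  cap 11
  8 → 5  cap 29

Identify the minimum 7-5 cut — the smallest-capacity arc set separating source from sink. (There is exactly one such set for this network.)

Min-cut arcs: {(2,5), (4,5), (6,5), (6,8)} (total capacity 54)

augment #1: 7→2→5 push 6
augment #2: 7→4→5 push 23
augment #3: 7→6→5 push 1
augment #4: 7→0→4→5 push 1
augment #5: 7→2→4→5 push 1
augment #6: 7→6→8→5 push 14
augment #7: 7→3→0→4→5 push 8
max flow = 54; residual-reachable set from 7 gives S-side
cut edges (S→T): {(2,5), (4,5), (6,5), (6,8)} total cap 54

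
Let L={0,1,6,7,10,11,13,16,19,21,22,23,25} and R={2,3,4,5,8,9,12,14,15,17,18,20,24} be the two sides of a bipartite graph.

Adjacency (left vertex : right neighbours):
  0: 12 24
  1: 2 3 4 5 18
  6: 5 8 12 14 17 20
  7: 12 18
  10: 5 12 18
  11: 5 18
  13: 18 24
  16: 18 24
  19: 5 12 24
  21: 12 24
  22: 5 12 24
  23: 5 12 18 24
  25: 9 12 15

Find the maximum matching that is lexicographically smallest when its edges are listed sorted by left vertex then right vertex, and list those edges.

|M| = 7 (so the lex-smallest maximum matching has 7 edges)
process left vertices in ascending order; for each, take the smallest-labelled available neighbour that still permits 7 edges overall, or leave it unmatched if none does
lex-smallest matching: {0-12, 1-2, 6-8, 7-18, 10-5, 13-24, 25-9}

Lex-smallest maximum matching: {(0,12), (1,2), (6,8), (7,18), (10,5), (13,24), (25,9)}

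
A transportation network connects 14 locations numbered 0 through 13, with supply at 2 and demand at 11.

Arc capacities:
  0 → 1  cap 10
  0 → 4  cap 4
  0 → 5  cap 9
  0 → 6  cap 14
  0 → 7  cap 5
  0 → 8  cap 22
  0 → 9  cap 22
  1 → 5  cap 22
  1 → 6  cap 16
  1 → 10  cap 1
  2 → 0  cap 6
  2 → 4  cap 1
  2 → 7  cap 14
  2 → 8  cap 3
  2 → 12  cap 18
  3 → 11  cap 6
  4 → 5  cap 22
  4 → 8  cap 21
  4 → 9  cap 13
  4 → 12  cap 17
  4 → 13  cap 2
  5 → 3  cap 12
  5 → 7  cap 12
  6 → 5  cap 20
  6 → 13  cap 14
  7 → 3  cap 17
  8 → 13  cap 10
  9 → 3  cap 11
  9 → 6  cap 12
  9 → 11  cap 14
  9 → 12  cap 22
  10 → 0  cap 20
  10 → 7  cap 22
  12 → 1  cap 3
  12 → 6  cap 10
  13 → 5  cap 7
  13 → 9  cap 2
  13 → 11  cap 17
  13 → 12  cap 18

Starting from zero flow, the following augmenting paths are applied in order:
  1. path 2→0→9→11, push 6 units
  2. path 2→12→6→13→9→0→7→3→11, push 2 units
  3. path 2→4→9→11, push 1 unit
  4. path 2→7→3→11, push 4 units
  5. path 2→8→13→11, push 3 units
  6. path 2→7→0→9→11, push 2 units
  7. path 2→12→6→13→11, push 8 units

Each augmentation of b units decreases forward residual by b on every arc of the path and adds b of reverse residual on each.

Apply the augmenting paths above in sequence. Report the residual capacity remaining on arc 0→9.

Residual capacity of (0,9): 16

after path 1 (2→0→9→11, push 6): res(0,9)=16
after path 2 (2→12→6→13→9→0→7→3→11, push 2): res(0,9)=18
after path 3 (2→4→9→11, push 1): res(0,9)=18
after path 4 (2→7→3→11, push 4): res(0,9)=18
after path 5 (2→8→13→11, push 3): res(0,9)=18
after path 6 (2→7→0→9→11, push 2): res(0,9)=16
after path 7 (2→12→6→13→11, push 8): res(0,9)=16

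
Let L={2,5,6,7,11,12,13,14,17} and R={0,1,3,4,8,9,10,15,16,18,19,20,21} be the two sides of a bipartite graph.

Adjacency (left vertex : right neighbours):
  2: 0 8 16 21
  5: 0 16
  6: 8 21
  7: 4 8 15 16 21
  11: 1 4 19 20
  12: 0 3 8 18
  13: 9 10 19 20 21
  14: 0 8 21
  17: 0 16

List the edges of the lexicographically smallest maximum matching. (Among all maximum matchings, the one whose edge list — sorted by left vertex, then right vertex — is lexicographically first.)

Lex-smallest maximum matching: {(2,0), (5,16), (6,8), (7,4), (11,1), (12,3), (13,9), (14,21)}

|M| = 8 (so the lex-smallest maximum matching has 8 edges)
process left vertices in ascending order; for each, take the smallest-labelled available neighbour that still permits 8 edges overall, or leave it unmatched if none does
lex-smallest matching: {2-0, 5-16, 6-8, 7-4, 11-1, 12-3, 13-9, 14-21}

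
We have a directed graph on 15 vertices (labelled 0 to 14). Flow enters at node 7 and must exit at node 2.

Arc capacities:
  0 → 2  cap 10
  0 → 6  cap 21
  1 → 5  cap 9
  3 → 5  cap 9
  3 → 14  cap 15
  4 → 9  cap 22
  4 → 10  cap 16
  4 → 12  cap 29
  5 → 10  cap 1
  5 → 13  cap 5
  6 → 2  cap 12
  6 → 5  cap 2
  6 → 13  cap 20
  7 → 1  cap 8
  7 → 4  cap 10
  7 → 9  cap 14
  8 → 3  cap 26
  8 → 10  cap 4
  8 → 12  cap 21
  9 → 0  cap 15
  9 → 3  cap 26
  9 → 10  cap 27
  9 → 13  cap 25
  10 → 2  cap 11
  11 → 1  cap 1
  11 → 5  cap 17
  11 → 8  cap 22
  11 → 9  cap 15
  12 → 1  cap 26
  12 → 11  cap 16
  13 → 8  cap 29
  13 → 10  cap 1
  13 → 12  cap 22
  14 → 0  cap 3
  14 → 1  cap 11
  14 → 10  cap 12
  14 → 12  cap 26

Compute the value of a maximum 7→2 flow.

augment #1: 7→4→10→2 bottleneck 10, total now 10
augment #2: 7→9→0→2 bottleneck 10, total now 20
augment #3: 7→9→10→2 bottleneck 1, total now 21
augment #4: 7→9→0→6→2 bottleneck 3, total now 24
augment #5: 7→1→5→10→9→0→6→2 bottleneck 1, total now 25
augment #6: 7→1→5→13→8→3→14→0→6→2 bottleneck 3, total now 28
augment #7: 7→1→5→13→10→4→9→0→6→2 bottleneck 1, total now 29

Maximum flow value: 29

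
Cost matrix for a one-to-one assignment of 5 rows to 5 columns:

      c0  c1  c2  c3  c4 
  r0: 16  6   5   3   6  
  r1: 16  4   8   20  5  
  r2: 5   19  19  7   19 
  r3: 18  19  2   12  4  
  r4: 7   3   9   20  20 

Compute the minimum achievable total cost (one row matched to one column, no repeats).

optimal assignment: row0→col3 (cost 3), row1→col4 (cost 5), row2→col0 (cost 5), row3→col2 (cost 2), row4→col1 (cost 3)
total = 3 + 5 + 5 + 2 + 3 = 18

Minimum assignment cost: 18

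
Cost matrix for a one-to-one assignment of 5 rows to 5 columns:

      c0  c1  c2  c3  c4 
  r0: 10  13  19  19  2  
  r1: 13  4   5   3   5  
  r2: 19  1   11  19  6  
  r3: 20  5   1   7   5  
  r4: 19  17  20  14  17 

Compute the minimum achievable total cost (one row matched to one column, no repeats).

optimal assignment: row0→col4 (cost 2), row1→col3 (cost 3), row2→col1 (cost 1), row3→col2 (cost 1), row4→col0 (cost 19)
total = 2 + 3 + 1 + 1 + 19 = 26

Minimum assignment cost: 26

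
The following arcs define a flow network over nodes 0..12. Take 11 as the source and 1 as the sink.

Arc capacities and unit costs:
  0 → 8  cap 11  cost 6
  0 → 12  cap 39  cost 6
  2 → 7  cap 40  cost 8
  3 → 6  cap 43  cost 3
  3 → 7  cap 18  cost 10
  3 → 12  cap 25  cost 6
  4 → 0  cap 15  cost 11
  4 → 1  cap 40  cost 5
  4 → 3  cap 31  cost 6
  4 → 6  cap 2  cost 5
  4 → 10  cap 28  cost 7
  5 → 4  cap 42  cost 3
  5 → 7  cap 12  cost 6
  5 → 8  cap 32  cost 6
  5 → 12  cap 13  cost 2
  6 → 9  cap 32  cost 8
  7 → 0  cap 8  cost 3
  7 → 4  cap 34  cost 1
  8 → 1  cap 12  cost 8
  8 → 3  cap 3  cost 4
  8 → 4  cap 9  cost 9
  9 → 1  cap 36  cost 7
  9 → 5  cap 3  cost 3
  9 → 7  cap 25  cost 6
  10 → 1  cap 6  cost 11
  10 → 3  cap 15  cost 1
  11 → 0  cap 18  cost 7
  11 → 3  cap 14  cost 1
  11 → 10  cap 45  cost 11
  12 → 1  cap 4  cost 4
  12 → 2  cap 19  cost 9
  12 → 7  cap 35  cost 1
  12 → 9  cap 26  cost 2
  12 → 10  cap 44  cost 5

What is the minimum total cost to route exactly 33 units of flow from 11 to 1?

shortest-cost path #1: 11→3→12→1 push 4 @ unit cost 11 (adds 44)
shortest-cost path #2: 11→3→12→7→4→1 push 10 @ unit cost 14 (adds 140)
shortest-cost path #3: 11→0→12→7→4→1 push 18 @ unit cost 20 (adds 360)
shortest-cost path #4: 11→10→1 push 1 @ unit cost 22 (adds 22)
total cost = 566

Minimum cost for 33 units: 566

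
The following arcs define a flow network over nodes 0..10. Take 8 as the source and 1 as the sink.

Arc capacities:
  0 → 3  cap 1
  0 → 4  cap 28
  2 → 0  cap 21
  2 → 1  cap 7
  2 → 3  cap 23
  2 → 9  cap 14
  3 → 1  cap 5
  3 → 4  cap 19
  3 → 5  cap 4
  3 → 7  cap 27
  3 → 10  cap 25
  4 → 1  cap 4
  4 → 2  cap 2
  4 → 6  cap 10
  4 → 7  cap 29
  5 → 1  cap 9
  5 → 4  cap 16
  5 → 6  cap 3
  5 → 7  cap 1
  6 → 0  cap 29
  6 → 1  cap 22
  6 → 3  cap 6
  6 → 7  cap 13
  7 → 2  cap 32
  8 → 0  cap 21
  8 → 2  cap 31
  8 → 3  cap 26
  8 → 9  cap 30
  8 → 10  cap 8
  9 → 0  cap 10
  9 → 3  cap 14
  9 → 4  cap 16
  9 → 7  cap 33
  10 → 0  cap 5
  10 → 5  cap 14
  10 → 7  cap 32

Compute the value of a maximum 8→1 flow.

Maximum flow value: 38

augment #1: 8→2→1 bottleneck 7, total now 7
augment #2: 8→3→1 bottleneck 5, total now 12
augment #3: 8→0→4→1 bottleneck 4, total now 16
augment #4: 8→3→5→1 bottleneck 4, total now 20
augment #5: 8→10→5→1 bottleneck 5, total now 25
augment #6: 8→0→4→6→1 bottleneck 10, total now 35
augment #7: 8→10→5→6→1 bottleneck 3, total now 38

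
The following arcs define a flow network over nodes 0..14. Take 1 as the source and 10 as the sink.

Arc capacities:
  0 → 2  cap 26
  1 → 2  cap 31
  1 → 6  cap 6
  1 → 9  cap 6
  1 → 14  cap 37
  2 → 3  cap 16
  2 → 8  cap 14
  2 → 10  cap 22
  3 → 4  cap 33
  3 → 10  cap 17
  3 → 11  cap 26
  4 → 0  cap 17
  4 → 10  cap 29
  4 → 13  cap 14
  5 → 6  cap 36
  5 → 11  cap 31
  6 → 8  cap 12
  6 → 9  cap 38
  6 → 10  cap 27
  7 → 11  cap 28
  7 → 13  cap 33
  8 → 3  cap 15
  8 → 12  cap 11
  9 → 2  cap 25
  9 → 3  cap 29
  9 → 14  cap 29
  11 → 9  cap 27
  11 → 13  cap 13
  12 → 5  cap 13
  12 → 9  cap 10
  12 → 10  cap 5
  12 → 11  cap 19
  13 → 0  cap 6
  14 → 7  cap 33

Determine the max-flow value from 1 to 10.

augment #1: 1→2→10 bottleneck 22, total now 22
augment #2: 1→6→10 bottleneck 6, total now 28
augment #3: 1→2→3→10 bottleneck 9, total now 37
augment #4: 1→9→3→10 bottleneck 6, total now 43
augment #5: 1→14→7→11→9→3→10 bottleneck 2, total now 45
augment #6: 1→14→7→11→9→3→4→10 bottleneck 21, total now 66
augment #7: 1→14→7→11→9→2→3→4→10 bottleneck 4, total now 70
augment #8: 1→14→7→13→0→2→3→4→10 bottleneck 3, total now 73
augment #9: 1→14→7→13→0→2→8→12→10 bottleneck 3, total now 76

Maximum flow value: 76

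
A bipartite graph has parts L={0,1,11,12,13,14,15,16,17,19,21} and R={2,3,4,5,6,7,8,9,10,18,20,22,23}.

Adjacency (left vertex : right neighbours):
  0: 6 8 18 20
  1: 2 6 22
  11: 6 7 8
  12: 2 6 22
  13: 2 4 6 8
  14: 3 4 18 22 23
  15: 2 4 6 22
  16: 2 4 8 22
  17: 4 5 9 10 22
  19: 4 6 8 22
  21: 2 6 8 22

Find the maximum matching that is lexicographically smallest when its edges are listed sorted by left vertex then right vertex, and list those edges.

Lex-smallest maximum matching: {(0,18), (1,2), (11,7), (12,6), (13,4), (14,3), (15,22), (16,8), (17,5)}

|M| = 9 (so the lex-smallest maximum matching has 9 edges)
process left vertices in ascending order; for each, take the smallest-labelled available neighbour that still permits 9 edges overall, or leave it unmatched if none does
lex-smallest matching: {0-18, 1-2, 11-7, 12-6, 13-4, 14-3, 15-22, 16-8, 17-5}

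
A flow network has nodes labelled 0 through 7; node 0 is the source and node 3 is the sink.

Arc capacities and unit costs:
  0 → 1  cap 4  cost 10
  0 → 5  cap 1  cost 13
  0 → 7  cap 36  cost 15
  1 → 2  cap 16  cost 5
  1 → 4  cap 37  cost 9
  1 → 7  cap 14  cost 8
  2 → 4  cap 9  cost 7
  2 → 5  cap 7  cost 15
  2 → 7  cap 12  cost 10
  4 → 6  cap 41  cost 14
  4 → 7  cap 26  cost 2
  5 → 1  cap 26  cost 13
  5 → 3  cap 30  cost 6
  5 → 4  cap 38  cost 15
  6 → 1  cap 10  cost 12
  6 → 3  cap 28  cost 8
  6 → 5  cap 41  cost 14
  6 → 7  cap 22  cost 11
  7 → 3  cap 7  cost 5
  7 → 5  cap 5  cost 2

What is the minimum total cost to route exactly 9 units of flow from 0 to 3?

Minimum cost for 9 units: 182

shortest-cost path #1: 0→5→3 push 1 @ unit cost 19 (adds 19)
shortest-cost path #2: 0→7→3 push 7 @ unit cost 20 (adds 140)
shortest-cost path #3: 0→7→5→3 push 1 @ unit cost 23 (adds 23)
total cost = 182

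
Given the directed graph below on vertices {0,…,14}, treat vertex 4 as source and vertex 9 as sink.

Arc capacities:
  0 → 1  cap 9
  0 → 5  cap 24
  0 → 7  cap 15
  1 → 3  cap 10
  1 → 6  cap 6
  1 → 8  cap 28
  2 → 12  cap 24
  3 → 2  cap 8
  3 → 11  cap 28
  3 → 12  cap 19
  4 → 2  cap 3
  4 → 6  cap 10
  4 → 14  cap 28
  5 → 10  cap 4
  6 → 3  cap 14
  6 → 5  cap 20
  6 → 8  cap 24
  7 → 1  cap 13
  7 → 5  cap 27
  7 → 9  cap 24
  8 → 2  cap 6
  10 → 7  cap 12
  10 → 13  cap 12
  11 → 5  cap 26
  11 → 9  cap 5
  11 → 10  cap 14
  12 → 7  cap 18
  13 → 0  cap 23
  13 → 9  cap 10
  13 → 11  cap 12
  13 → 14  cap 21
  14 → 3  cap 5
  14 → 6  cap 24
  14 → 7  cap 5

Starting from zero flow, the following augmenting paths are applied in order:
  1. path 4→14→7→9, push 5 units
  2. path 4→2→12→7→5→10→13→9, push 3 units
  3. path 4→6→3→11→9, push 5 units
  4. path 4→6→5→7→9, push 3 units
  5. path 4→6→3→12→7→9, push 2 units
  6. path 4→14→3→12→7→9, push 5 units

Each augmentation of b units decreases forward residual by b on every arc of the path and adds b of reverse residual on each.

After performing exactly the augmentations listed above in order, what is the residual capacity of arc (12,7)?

after path 1 (4→14→7→9, push 5): res(12,7)=18
after path 2 (4→2→12→7→5→10→13→9, push 3): res(12,7)=15
after path 3 (4→6→3→11→9, push 5): res(12,7)=15
after path 4 (4→6→5→7→9, push 3): res(12,7)=15
after path 5 (4→6→3→12→7→9, push 2): res(12,7)=13
after path 6 (4→14→3→12→7→9, push 5): res(12,7)=8

Residual capacity of (12,7): 8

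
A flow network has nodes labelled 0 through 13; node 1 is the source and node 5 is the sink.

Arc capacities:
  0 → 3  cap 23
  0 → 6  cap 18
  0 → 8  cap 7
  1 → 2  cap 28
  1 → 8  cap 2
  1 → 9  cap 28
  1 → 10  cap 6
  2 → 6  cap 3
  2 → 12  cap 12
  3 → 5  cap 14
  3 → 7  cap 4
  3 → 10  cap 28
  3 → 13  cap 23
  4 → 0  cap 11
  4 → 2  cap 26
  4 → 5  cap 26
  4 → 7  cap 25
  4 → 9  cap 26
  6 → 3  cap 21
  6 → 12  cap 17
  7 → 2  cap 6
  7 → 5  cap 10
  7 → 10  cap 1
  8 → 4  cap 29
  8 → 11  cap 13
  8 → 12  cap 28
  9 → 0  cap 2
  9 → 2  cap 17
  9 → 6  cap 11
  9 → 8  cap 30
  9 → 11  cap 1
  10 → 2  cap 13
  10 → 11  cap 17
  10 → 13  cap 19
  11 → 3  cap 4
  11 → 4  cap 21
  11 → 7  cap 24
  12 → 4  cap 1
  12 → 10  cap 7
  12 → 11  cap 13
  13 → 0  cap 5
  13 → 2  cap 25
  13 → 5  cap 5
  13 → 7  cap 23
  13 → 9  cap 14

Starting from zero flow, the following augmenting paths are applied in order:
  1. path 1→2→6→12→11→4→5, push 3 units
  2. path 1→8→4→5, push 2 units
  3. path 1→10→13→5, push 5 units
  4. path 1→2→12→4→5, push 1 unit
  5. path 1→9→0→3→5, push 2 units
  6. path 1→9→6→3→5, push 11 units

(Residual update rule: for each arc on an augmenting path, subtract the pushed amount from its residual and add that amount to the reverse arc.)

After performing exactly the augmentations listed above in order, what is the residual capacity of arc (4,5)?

Residual capacity of (4,5): 20

after path 1 (1→2→6→12→11→4→5, push 3): res(4,5)=23
after path 2 (1→8→4→5, push 2): res(4,5)=21
after path 3 (1→10→13→5, push 5): res(4,5)=21
after path 4 (1→2→12→4→5, push 1): res(4,5)=20
after path 5 (1→9→0→3→5, push 2): res(4,5)=20
after path 6 (1→9→6→3→5, push 11): res(4,5)=20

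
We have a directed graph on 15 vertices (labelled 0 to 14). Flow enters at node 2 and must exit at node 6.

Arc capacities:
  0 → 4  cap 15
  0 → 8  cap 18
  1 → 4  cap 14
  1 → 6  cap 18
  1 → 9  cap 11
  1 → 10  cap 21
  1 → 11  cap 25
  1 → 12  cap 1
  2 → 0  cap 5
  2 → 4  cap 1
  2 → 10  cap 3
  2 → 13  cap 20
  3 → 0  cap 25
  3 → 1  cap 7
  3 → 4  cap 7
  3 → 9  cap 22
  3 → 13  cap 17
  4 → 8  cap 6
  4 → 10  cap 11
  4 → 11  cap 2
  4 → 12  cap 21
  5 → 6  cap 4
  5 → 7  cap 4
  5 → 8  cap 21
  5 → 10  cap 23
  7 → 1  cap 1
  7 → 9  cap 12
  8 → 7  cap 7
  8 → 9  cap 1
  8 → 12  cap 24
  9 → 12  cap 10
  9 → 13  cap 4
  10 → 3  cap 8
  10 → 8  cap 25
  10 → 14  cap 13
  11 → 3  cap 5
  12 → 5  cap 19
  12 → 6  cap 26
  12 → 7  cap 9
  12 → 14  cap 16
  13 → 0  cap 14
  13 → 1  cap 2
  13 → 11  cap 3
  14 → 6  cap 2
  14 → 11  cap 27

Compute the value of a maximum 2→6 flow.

augment #1: 2→4→12→6 bottleneck 1, total now 1
augment #2: 2→10→14→6 bottleneck 2, total now 3
augment #3: 2→13→1→6 bottleneck 2, total now 5
augment #4: 2→0→4→12→6 bottleneck 5, total now 10
augment #5: 2→10→3→1→6 bottleneck 1, total now 11
augment #6: 2→13→0→4→12→6 bottleneck 10, total now 21
augment #7: 2→13→0→8→12→6 bottleneck 4, total now 25
augment #8: 2→13→11→3→1→6 bottleneck 3, total now 28

Maximum flow value: 28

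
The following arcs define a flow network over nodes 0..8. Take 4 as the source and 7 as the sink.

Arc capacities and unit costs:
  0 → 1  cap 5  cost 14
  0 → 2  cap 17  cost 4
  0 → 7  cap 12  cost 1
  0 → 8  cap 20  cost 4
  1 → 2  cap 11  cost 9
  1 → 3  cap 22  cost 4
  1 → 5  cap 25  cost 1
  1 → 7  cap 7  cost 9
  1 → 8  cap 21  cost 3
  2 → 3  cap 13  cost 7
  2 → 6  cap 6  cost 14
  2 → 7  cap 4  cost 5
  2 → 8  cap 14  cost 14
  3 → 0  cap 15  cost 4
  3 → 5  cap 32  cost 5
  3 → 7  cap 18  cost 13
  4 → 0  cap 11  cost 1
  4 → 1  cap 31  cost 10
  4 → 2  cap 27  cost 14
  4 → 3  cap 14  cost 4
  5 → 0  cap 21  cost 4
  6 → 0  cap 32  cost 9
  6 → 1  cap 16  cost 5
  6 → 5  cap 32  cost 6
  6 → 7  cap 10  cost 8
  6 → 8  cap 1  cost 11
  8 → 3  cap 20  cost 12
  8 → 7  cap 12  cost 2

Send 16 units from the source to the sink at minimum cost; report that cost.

Minimum cost for 16 units: 87

shortest-cost path #1: 4→0→7 push 11 @ unit cost 2 (adds 22)
shortest-cost path #2: 4→3→0→7 push 1 @ unit cost 9 (adds 9)
shortest-cost path #3: 4→3→0→8→7 push 4 @ unit cost 14 (adds 56)
total cost = 87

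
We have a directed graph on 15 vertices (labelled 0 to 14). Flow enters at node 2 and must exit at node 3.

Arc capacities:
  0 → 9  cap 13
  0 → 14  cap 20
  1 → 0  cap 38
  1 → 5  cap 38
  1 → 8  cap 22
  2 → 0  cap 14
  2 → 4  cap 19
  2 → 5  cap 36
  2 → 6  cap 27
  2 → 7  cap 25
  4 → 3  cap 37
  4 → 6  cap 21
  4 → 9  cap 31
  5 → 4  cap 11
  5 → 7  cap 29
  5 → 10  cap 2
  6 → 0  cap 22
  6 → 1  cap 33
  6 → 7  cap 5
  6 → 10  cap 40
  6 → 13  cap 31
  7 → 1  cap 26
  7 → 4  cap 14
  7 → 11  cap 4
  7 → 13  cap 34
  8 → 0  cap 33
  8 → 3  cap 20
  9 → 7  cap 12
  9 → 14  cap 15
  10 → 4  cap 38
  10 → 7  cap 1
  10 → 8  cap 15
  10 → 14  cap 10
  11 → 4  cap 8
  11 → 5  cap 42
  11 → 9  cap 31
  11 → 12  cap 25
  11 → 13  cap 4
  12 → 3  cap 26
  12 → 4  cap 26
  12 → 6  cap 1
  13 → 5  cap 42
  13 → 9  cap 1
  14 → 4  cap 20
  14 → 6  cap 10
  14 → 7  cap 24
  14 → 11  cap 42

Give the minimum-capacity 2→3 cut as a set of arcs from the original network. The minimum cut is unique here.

augment #1: 2→4→3 push 19
augment #2: 2→5→4→3 push 11
augment #3: 2→7→4→3 push 7
augment #4: 2→5→10→8→3 push 2
augment #5: 2→6→1→8→3 push 18
augment #6: 2→7→11→12→3 push 4
augment #7: 2→0→14→11→12→3 push 14
augment #8: 2→6→0→14→11→12→3 push 6
augment #9: 2→6→10→14→11→12→3 push 1
max flow = 82; residual-reachable set from 2 gives S-side
cut edges (S→T): {(4,3), (8,3), (11,12)} total cap 82

Min-cut arcs: {(4,3), (8,3), (11,12)} (total capacity 82)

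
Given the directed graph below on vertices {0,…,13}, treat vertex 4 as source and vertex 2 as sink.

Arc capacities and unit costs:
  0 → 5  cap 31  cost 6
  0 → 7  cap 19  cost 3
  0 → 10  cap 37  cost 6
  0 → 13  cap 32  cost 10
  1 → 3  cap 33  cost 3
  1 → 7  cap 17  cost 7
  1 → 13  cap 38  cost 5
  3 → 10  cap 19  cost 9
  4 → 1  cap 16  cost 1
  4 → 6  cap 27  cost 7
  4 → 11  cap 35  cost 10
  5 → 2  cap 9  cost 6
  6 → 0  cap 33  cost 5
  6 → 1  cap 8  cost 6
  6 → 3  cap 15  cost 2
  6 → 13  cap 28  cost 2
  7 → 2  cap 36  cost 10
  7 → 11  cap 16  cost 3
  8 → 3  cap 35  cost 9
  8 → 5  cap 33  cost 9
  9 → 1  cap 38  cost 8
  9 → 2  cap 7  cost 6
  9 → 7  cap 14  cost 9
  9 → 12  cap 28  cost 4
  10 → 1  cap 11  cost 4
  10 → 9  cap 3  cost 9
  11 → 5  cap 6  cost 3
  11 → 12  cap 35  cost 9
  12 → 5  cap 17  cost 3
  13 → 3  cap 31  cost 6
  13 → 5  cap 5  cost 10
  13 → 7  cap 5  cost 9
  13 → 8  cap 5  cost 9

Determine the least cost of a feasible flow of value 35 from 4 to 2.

Minimum cost for 35 units: 724

shortest-cost path #1: 4→1→7→2 push 16 @ unit cost 18 (adds 288)
shortest-cost path #2: 4→11→5→2 push 6 @ unit cost 19 (adds 114)
shortest-cost path #3: 4→6→0→5→2 push 3 @ unit cost 24 (adds 72)
shortest-cost path #4: 4→6→0→7→2 push 10 @ unit cost 25 (adds 250)
total cost = 724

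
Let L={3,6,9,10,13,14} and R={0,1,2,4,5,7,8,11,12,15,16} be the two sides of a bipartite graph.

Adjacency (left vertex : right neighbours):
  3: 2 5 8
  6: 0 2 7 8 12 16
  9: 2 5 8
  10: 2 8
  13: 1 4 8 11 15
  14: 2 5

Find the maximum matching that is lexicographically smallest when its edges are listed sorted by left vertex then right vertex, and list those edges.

|M| = 5 (so the lex-smallest maximum matching has 5 edges)
process left vertices in ascending order; for each, take the smallest-labelled available neighbour that still permits 5 edges overall, or leave it unmatched if none does
lex-smallest matching: {3-2, 6-0, 9-5, 10-8, 13-1}

Lex-smallest maximum matching: {(3,2), (6,0), (9,5), (10,8), (13,1)}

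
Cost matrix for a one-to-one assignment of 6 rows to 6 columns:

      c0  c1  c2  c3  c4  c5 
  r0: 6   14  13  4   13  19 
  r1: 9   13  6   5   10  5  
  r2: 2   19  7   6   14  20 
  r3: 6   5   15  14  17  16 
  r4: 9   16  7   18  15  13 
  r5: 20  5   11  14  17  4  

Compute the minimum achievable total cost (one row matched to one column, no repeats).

optimal assignment: row0→col3 (cost 4), row1→col4 (cost 10), row2→col0 (cost 2), row3→col1 (cost 5), row4→col2 (cost 7), row5→col5 (cost 4)
total = 4 + 10 + 2 + 5 + 7 + 4 = 32

Minimum assignment cost: 32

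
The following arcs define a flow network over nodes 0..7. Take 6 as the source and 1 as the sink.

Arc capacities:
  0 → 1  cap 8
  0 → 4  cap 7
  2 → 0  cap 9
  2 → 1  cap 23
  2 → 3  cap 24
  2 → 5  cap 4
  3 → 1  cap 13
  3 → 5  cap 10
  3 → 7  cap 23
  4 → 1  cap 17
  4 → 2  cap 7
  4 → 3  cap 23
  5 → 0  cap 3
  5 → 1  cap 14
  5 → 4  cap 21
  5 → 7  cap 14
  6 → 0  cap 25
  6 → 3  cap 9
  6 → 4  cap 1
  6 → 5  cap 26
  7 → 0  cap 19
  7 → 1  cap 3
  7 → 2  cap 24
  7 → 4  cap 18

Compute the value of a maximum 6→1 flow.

Maximum flow value: 51

augment #1: 6→0→1 bottleneck 8, total now 8
augment #2: 6→3→1 bottleneck 9, total now 17
augment #3: 6→4→1 bottleneck 1, total now 18
augment #4: 6→5→1 bottleneck 14, total now 32
augment #5: 6→0→4→1 bottleneck 7, total now 39
augment #6: 6→5→4→1 bottleneck 9, total now 48
augment #7: 6→5→7→1 bottleneck 3, total now 51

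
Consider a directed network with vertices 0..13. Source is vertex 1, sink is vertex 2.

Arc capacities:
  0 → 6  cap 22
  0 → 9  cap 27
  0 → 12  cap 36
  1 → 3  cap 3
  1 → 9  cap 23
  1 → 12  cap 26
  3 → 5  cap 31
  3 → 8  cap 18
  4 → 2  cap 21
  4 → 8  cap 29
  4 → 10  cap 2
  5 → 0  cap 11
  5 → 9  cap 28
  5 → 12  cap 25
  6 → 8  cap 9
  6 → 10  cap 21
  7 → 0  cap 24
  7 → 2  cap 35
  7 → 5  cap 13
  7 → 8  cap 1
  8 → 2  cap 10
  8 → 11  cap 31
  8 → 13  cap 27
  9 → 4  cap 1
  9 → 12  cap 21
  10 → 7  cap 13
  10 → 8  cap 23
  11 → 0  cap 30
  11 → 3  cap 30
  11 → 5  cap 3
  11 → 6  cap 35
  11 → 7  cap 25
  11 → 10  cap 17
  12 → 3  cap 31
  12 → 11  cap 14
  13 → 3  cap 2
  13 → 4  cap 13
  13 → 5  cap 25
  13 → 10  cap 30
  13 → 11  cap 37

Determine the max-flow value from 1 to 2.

augment #1: 1→3→8→2 bottleneck 3, total now 3
augment #2: 1→9→4→2 bottleneck 1, total now 4
augment #3: 1→12→3→8→2 bottleneck 7, total now 11
augment #4: 1→12→11→7→2 bottleneck 14, total now 25
augment #5: 1→12→3→8→11→7→2 bottleneck 5, total now 30
augment #6: 1→9→12→3→8→11→7→2 bottleneck 3, total now 33
augment #7: 1→9→12→3→5→0→6→10→7→2 bottleneck 11, total now 44

Maximum flow value: 44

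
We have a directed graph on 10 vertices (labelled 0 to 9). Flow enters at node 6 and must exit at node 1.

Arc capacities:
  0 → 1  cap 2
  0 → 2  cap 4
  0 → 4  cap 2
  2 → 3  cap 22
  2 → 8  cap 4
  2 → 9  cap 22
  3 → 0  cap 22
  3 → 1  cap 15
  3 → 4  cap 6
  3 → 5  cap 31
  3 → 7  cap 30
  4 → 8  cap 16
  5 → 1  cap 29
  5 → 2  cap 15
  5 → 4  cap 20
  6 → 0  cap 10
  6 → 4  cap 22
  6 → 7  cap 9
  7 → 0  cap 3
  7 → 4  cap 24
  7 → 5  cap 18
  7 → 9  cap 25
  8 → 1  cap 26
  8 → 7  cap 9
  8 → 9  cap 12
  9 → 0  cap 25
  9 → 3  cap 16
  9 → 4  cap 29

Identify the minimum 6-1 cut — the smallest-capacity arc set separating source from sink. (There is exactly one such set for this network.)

augment #1: 6→0→1 push 2
augment #2: 6→4→8→1 push 16
augment #3: 6→7→5→1 push 9
augment #4: 6→0→2→3→1 push 4
max flow = 31; residual-reachable set from 6 gives S-side
cut edges (S→T): {(0,1), (0,2), (4,8), (6,7)} total cap 31

Min-cut arcs: {(0,1), (0,2), (4,8), (6,7)} (total capacity 31)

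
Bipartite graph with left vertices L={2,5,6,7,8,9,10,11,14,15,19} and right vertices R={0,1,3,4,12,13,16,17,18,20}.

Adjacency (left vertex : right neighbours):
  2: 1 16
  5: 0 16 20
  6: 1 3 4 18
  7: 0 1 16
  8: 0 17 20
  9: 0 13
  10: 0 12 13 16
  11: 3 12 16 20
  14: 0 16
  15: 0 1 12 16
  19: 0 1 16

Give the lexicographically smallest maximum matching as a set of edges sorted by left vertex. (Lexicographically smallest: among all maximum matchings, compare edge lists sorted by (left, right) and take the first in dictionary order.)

Lex-smallest maximum matching: {(2,1), (5,20), (6,4), (7,0), (8,17), (9,13), (10,12), (11,3), (14,16)}

|M| = 9 (so the lex-smallest maximum matching has 9 edges)
process left vertices in ascending order; for each, take the smallest-labelled available neighbour that still permits 9 edges overall, or leave it unmatched if none does
lex-smallest matching: {2-1, 5-20, 6-4, 7-0, 8-17, 9-13, 10-12, 11-3, 14-16}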